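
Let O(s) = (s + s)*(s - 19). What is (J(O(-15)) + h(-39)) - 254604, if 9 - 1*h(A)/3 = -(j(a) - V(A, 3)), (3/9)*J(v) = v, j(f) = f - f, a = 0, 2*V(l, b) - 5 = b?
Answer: -251529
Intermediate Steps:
O(s) = 2*s*(-19 + s) (O(s) = (2*s)*(-19 + s) = 2*s*(-19 + s))
V(l, b) = 5/2 + b/2
j(f) = 0
J(v) = 3*v
h(A) = 15 (h(A) = 27 - (-3)*(0 - (5/2 + (½)*3)) = 27 - (-3)*(0 - (5/2 + 3/2)) = 27 - (-3)*(0 - 1*4) = 27 - (-3)*(0 - 4) = 27 - (-3)*(-4) = 27 - 3*4 = 27 - 12 = 15)
(J(O(-15)) + h(-39)) - 254604 = (3*(2*(-15)*(-19 - 15)) + 15) - 254604 = (3*(2*(-15)*(-34)) + 15) - 254604 = (3*1020 + 15) - 254604 = (3060 + 15) - 254604 = 3075 - 254604 = -251529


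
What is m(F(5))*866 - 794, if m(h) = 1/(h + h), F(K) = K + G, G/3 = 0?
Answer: -3537/5 ≈ -707.40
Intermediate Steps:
G = 0 (G = 3*0 = 0)
F(K) = K (F(K) = K + 0 = K)
m(h) = 1/(2*h)
m(F(5))*866 - 794 = ((½)/5)*866 - 794 = ((½)*(⅕))*866 - 794 = (⅒)*866 - 794 = 433/5 - 794 = -3537/5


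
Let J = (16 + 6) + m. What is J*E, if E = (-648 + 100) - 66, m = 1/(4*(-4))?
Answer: -107757/8 ≈ -13470.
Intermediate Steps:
m = -1/16 (m = 1/(-16) = -1/16 ≈ -0.062500)
J = 351/16 (J = (16 + 6) - 1/16 = 22 - 1/16 = 351/16 ≈ 21.938)
E = -614 (E = -548 - 66 = -614)
J*E = (351/16)*(-614) = -107757/8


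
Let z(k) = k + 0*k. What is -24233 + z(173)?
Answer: -24060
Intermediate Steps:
z(k) = k (z(k) = k + 0 = k)
-24233 + z(173) = -24233 + 173 = -24060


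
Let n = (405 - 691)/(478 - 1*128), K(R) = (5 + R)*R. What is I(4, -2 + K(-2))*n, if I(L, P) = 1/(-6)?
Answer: 143/1050 ≈ 0.13619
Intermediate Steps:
K(R) = R*(5 + R)
I(L, P) = -⅙
n = -143/175 (n = -286/(478 - 128) = -286/350 = -286*1/350 = -143/175 ≈ -0.81714)
I(4, -2 + K(-2))*n = -⅙*(-143/175) = 143/1050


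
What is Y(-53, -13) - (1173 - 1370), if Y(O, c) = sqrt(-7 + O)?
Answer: 197 + 2*I*sqrt(15) ≈ 197.0 + 7.746*I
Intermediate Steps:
Y(-53, -13) - (1173 - 1370) = sqrt(-7 - 53) - (1173 - 1370) = sqrt(-60) - 1*(-197) = 2*I*sqrt(15) + 197 = 197 + 2*I*sqrt(15)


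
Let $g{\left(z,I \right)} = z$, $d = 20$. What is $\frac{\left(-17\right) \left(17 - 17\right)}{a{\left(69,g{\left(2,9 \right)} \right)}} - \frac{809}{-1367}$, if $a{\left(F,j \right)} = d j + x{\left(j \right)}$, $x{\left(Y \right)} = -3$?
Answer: $\frac{809}{1367} \approx 0.59181$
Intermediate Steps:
$a{\left(F,j \right)} = -3 + 20 j$ ($a{\left(F,j \right)} = 20 j - 3 = -3 + 20 j$)
$\frac{\left(-17\right) \left(17 - 17\right)}{a{\left(69,g{\left(2,9 \right)} \right)}} - \frac{809}{-1367} = \frac{\left(-17\right) \left(17 - 17\right)}{-3 + 20 \cdot 2} - \frac{809}{-1367} = \frac{\left(-17\right) 0}{-3 + 40} - - \frac{809}{1367} = \frac{0}{37} + \frac{809}{1367} = 0 \cdot \frac{1}{37} + \frac{809}{1367} = 0 + \frac{809}{1367} = \frac{809}{1367}$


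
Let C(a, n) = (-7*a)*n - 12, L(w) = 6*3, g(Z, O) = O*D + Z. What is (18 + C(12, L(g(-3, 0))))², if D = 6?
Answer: 2268036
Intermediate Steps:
g(Z, O) = Z + 6*O (g(Z, O) = O*6 + Z = 6*O + Z = Z + 6*O)
L(w) = 18
C(a, n) = -12 - 7*a*n (C(a, n) = -7*a*n - 12 = -12 - 7*a*n)
(18 + C(12, L(g(-3, 0))))² = (18 + (-12 - 7*12*18))² = (18 + (-12 - 1512))² = (18 - 1524)² = (-1506)² = 2268036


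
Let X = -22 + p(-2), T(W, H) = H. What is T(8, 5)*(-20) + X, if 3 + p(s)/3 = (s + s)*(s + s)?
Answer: -83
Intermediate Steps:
p(s) = -9 + 12*s² (p(s) = -9 + 3*((s + s)*(s + s)) = -9 + 3*((2*s)*(2*s)) = -9 + 3*(4*s²) = -9 + 12*s²)
X = 17 (X = -22 + (-9 + 12*(-2)²) = -22 + (-9 + 12*4) = -22 + (-9 + 48) = -22 + 39 = 17)
T(8, 5)*(-20) + X = 5*(-20) + 17 = -100 + 17 = -83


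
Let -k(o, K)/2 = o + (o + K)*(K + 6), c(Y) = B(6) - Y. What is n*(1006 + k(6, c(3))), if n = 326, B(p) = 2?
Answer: 307744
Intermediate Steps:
c(Y) = 2 - Y
k(o, K) = -2*o - 2*(6 + K)*(K + o) (k(o, K) = -2*(o + (o + K)*(K + 6)) = -2*(o + (K + o)*(6 + K)) = -2*(o + (6 + K)*(K + o)) = -2*o - 2*(6 + K)*(K + o))
n*(1006 + k(6, c(3))) = 326*(1006 + (-14*6 - 12*(2 - 1*3) - 2*(2 - 1*3)**2 - 2*(2 - 1*3)*6)) = 326*(1006 + (-84 - 12*(2 - 3) - 2*(2 - 3)**2 - 2*(2 - 3)*6)) = 326*(1006 + (-84 - 12*(-1) - 2*(-1)**2 - 2*(-1)*6)) = 326*(1006 + (-84 + 12 - 2*1 + 12)) = 326*(1006 + (-84 + 12 - 2 + 12)) = 326*(1006 - 62) = 326*944 = 307744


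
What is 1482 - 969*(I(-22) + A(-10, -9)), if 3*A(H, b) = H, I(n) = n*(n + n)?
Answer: -933280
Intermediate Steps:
I(n) = 2*n² (I(n) = n*(2*n) = 2*n²)
A(H, b) = H/3
1482 - 969*(I(-22) + A(-10, -9)) = 1482 - 969*(2*(-22)² + (⅓)*(-10)) = 1482 - 969*(2*484 - 10/3) = 1482 - 969*(968 - 10/3) = 1482 - 969*2894/3 = 1482 - 934762 = -933280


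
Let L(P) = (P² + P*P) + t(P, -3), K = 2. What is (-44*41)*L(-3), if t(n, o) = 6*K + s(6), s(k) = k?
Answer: -64944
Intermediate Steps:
t(n, o) = 18 (t(n, o) = 6*2 + 6 = 12 + 6 = 18)
L(P) = 18 + 2*P² (L(P) = (P² + P*P) + 18 = (P² + P²) + 18 = 2*P² + 18 = 18 + 2*P²)
(-44*41)*L(-3) = (-44*41)*(18 + 2*(-3)²) = -1804*(18 + 2*9) = -1804*(18 + 18) = -1804*36 = -64944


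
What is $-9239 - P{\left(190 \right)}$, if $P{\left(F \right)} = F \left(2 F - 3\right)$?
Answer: $-80869$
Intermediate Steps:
$P{\left(F \right)} = F \left(-3 + 2 F\right)$
$-9239 - P{\left(190 \right)} = -9239 - 190 \left(-3 + 2 \cdot 190\right) = -9239 - 190 \left(-3 + 380\right) = -9239 - 190 \cdot 377 = -9239 - 71630 = -80869$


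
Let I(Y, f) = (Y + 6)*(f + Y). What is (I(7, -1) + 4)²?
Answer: 6724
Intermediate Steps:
I(Y, f) = (6 + Y)*(Y + f)
(I(7, -1) + 4)² = ((7² + 6*7 + 6*(-1) + 7*(-1)) + 4)² = ((49 + 42 - 6 - 7) + 4)² = (78 + 4)² = 82² = 6724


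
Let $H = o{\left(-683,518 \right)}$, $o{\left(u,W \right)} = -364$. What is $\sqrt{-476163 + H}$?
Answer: $i \sqrt{476527} \approx 690.31 i$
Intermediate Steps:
$H = -364$
$\sqrt{-476163 + H} = \sqrt{-476163 - 364} = \sqrt{-476527} = i \sqrt{476527}$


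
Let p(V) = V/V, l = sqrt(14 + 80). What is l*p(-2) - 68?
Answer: -68 + sqrt(94) ≈ -58.305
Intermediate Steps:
l = sqrt(94) ≈ 9.6954
p(V) = 1
l*p(-2) - 68 = sqrt(94)*1 - 68 = sqrt(94) - 68 = -68 + sqrt(94)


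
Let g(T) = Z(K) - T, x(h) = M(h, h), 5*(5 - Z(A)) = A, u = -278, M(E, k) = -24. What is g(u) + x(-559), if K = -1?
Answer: 1296/5 ≈ 259.20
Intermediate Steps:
Z(A) = 5 - A/5
x(h) = -24
g(T) = 26/5 - T (g(T) = (5 - 1/5*(-1)) - T = (5 + 1/5) - T = 26/5 - T)
g(u) + x(-559) = (26/5 - 1*(-278)) - 24 = (26/5 + 278) - 24 = 1416/5 - 24 = 1296/5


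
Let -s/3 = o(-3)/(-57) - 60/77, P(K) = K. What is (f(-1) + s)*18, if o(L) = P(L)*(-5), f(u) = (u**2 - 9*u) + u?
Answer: 319356/1463 ≈ 218.29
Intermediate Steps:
f(u) = u**2 - 8*u
o(L) = -5*L (o(L) = L*(-5) = -5*L)
s = 4575/1463 (s = -3*(-5*(-3)/(-57) - 60/77) = -3*(15*(-1/57) - 60*1/77) = -3*(-5/19 - 60/77) = -3*(-1525/1463) = 4575/1463 ≈ 3.1271)
(f(-1) + s)*18 = (-(-8 - 1) + 4575/1463)*18 = (-1*(-9) + 4575/1463)*18 = (9 + 4575/1463)*18 = (17742/1463)*18 = 319356/1463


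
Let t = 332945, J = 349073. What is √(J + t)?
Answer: √682018 ≈ 825.84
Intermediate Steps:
√(J + t) = √(349073 + 332945) = √682018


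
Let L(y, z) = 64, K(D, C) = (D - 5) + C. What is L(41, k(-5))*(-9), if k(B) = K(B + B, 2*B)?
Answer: -576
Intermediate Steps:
K(D, C) = -5 + C + D (K(D, C) = (-5 + D) + C = -5 + C + D)
k(B) = -5 + 4*B (k(B) = -5 + 2*B + (B + B) = -5 + 2*B + 2*B = -5 + 4*B)
L(41, k(-5))*(-9) = 64*(-9) = -576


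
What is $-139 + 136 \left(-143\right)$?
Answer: $-19587$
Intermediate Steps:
$-139 + 136 \left(-143\right) = -139 - 19448 = -19587$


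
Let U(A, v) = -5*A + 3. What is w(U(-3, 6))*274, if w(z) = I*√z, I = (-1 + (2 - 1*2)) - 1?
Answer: -1644*√2 ≈ -2325.0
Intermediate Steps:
I = -2 (I = (-1 + (2 - 2)) - 1 = (-1 + 0) - 1 = -1 - 1 = -2)
U(A, v) = 3 - 5*A
w(z) = -2*√z
w(U(-3, 6))*274 = -2*√(3 - 5*(-3))*274 = -2*√(3 + 15)*274 = -6*√2*274 = -1644*√2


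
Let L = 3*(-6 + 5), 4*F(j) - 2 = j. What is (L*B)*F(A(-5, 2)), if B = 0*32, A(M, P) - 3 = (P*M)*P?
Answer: 0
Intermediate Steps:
A(M, P) = 3 + M*P² (A(M, P) = 3 + (P*M)*P = 3 + (M*P)*P = 3 + M*P²)
F(j) = ½ + j/4
L = -3 (L = 3*(-1) = -3)
B = 0
(L*B)*F(A(-5, 2)) = (-3*0)*(½ + (3 - 5*2²)/4) = 0*(½ + (3 - 5*4)/4) = 0*(½ + (3 - 20)/4) = 0*(½ + (¼)*(-17)) = 0*(½ - 17/4) = 0*(-15/4) = 0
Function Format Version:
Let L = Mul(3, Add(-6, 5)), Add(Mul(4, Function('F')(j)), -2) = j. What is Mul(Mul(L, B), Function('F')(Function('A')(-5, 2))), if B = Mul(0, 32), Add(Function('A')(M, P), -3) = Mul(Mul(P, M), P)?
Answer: 0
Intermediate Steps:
Function('A')(M, P) = Add(3, Mul(M, Pow(P, 2))) (Function('A')(M, P) = Add(3, Mul(Mul(P, M), P)) = Add(3, Mul(Mul(M, P), P)) = Add(3, Mul(M, Pow(P, 2))))
Function('F')(j) = Add(Rational(1, 2), Mul(Rational(1, 4), j))
L = -3 (L = Mul(3, -1) = -3)
B = 0
Mul(Mul(L, B), Function('F')(Function('A')(-5, 2))) = Mul(Mul(-3, 0), Add(Rational(1, 2), Mul(Rational(1, 4), Add(3, Mul(-5, Pow(2, 2)))))) = Mul(0, Add(Rational(1, 2), Mul(Rational(1, 4), Add(3, Mul(-5, 4))))) = Mul(0, Add(Rational(1, 2), Mul(Rational(1, 4), Add(3, -20)))) = Mul(0, Add(Rational(1, 2), Mul(Rational(1, 4), -17))) = Mul(0, Add(Rational(1, 2), Rational(-17, 4))) = Mul(0, Rational(-15, 4)) = 0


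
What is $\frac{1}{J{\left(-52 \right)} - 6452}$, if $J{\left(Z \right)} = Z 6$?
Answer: $- \frac{1}{6764} \approx -0.00014784$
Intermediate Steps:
$J{\left(Z \right)} = 6 Z$
$\frac{1}{J{\left(-52 \right)} - 6452} = \frac{1}{6 \left(-52\right) - 6452} = \frac{1}{-312 - 6452} = \frac{1}{-6764} = - \frac{1}{6764}$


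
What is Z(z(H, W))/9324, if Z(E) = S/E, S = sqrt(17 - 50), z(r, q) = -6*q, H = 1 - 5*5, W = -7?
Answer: I*sqrt(33)/391608 ≈ 1.4669e-5*I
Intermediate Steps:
H = -24 (H = 1 - 25 = -24)
S = I*sqrt(33) (S = sqrt(-33) = I*sqrt(33) ≈ 5.7446*I)
Z(E) = I*sqrt(33)/E (Z(E) = (I*sqrt(33))/E = I*sqrt(33)/E)
Z(z(H, W))/9324 = (I*sqrt(33)/((-6*(-7))))/9324 = (I*sqrt(33)/42)*(1/9324) = I*sqrt(33)/391608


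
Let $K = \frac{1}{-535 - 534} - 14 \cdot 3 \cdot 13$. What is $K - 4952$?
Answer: $- \frac{5877363}{1069} \approx -5498.0$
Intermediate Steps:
$K = - \frac{583675}{1069}$ ($K = \frac{1}{-1069} - 42 \cdot 13 = - \frac{1}{1069} - 546 = - \frac{583675}{1069} \approx -546.0$)
$K - 4952 = - \frac{583675}{1069} - 4952 = - \frac{5877363}{1069}$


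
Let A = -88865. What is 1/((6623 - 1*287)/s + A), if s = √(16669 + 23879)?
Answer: -300274835/26683919866867 - 1056*√10137/26683919866867 ≈ -1.1257e-5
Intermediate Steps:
s = 2*√10137 (s = √40548 = 2*√10137 ≈ 201.37)
1/((6623 - 1*287)/s + A) = 1/((6623 - 1*287)/((2*√10137)) - 88865) = 1/((6623 - 287)*(√10137/20274) - 88865) = 1/(6336*(√10137/20274) - 88865) = 1/(1056*√10137/3379 - 88865) = 1/(-88865 + 1056*√10137/3379)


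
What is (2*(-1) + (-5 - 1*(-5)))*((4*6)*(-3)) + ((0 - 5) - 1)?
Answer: 138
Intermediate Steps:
(2*(-1) + (-5 - 1*(-5)))*((4*6)*(-3)) + ((0 - 5) - 1) = (-2 + (-5 + 5))*(24*(-3)) + (-5 - 1) = (-2 + 0)*(-72) - 6 = -2*(-72) - 6 = 144 - 6 = 138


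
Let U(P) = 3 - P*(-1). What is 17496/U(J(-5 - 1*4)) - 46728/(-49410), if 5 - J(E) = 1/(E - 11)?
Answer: 960948356/441945 ≈ 2174.4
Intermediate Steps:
J(E) = 5 - 1/(-11 + E) (J(E) = 5 - 1/(E - 11) = 5 - 1/(-11 + E))
U(P) = 3 + P (U(P) = 3 - (-1)*P = 3 + P)
17496/U(J(-5 - 1*4)) - 46728/(-49410) = 17496/(3 + (-56 + 5*(-5 - 1*4))/(-11 + (-5 - 1*4))) - 46728/(-49410) = 17496/(3 + (-56 + 5*(-5 - 4))/(-11 + (-5 - 4))) - 46728*(-1/49410) = 17496/(3 + (-56 + 5*(-9))/(-11 - 9)) + 2596/2745 = 17496/(3 + (-56 - 45)/(-20)) + 2596/2745 = 17496/(3 - 1/20*(-101)) + 2596/2745 = 17496/(3 + 101/20) + 2596/2745 = 17496/(161/20) + 2596/2745 = 17496*(20/161) + 2596/2745 = 349920/161 + 2596/2745 = 960948356/441945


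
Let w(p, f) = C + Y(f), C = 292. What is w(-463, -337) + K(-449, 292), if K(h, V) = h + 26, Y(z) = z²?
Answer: 113438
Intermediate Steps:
w(p, f) = 292 + f²
K(h, V) = 26 + h
w(-463, -337) + K(-449, 292) = (292 + (-337)²) + (26 - 449) = (292 + 113569) - 423 = 113861 - 423 = 113438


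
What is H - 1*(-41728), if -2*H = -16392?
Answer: 49924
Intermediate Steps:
H = 8196 (H = -½*(-16392) = 8196)
H - 1*(-41728) = 8196 - 1*(-41728) = 8196 + 41728 = 49924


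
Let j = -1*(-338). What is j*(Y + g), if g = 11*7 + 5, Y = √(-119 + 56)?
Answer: 27716 + 1014*I*√7 ≈ 27716.0 + 2682.8*I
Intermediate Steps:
Y = 3*I*√7 (Y = √(-63) = 3*I*√7 ≈ 7.9373*I)
g = 82 (g = 77 + 5 = 82)
j = 338
j*(Y + g) = 338*(3*I*√7 + 82) = 338*(82 + 3*I*√7) = 27716 + 1014*I*√7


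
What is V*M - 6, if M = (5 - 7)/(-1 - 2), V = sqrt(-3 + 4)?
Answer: -16/3 ≈ -5.3333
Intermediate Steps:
V = 1 (V = sqrt(1) = 1)
M = 2/3 (M = -2/(-3) = -2*(-1/3) = 2/3 ≈ 0.66667)
V*M - 6 = 1*(2/3) - 6 = 2/3 - 6 = -16/3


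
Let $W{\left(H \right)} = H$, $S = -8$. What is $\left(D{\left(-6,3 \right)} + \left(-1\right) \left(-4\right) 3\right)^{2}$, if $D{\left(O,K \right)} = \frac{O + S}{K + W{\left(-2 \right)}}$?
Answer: $4$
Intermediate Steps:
$D{\left(O,K \right)} = \frac{-8 + O}{-2 + K}$ ($D{\left(O,K \right)} = \frac{O - 8}{K - 2} = \frac{-8 + O}{-2 + K}$)
$\left(D{\left(-6,3 \right)} + \left(-1\right) \left(-4\right) 3\right)^{2} = \left(\frac{-8 - 6}{-2 + 3} + \left(-1\right) \left(-4\right) 3\right)^{2} = \left(1^{-1} \left(-14\right) + 4 \cdot 3\right)^{2} = \left(1 \left(-14\right) + 12\right)^{2} = \left(-14 + 12\right)^{2} = \left(-2\right)^{2} = 4$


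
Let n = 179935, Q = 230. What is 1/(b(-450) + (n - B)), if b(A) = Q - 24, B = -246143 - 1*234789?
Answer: 1/661073 ≈ 1.5127e-6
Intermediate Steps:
B = -480932 (B = -246143 - 234789 = -480932)
b(A) = 206 (b(A) = 230 - 24 = 206)
1/(b(-450) + (n - B)) = 1/(206 + (179935 - 1*(-480932))) = 1/(206 + (179935 + 480932)) = 1/(206 + 660867) = 1/661073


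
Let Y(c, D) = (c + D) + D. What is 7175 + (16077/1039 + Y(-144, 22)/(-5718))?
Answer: 21359360768/2970501 ≈ 7190.5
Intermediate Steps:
Y(c, D) = c + 2*D (Y(c, D) = (D + c) + D = c + 2*D)
7175 + (16077/1039 + Y(-144, 22)/(-5718)) = 7175 + (16077/1039 + (-144 + 2*22)/(-5718)) = 7175 + (16077*(1/1039) + (-144 + 44)*(-1/5718)) = 7175 + (16077/1039 - 100*(-1/5718)) = 7175 + (16077/1039 + 50/2859) = 7175 + 46016093/2970501 = 21359360768/2970501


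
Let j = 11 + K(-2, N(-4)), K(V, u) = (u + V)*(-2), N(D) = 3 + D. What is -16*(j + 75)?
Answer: -1472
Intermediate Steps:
K(V, u) = -2*V - 2*u (K(V, u) = (V + u)*(-2) = -2*V - 2*u)
j = 17 (j = 11 + (-2*(-2) - 2*(3 - 4)) = 11 + (4 - 2*(-1)) = 11 + (4 + 2) = 11 + 6 = 17)
-16*(j + 75) = -16*(17 + 75) = -16*92 = -1472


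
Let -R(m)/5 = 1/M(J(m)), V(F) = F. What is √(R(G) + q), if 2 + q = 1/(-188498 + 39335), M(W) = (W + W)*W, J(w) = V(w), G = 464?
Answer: I*√38322350985622074/138423264 ≈ 1.4142*I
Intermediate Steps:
J(w) = w
M(W) = 2*W² (M(W) = (2*W)*W = 2*W²)
R(m) = -5/(2*m²) (R(m) = -5*1/(2*m²) = -5/(2*m²))
q = -298327/149163 (q = -2 + 1/(-188498 + 39335) = -2 + 1/(-149163) = -2 - 1/149163 = -298327/149163 ≈ -2.0000)
√(R(G) + q) = √(-5/2/464² - 298327/149163) = √(-5/2*1/215296 - 298327/149163) = √(-5/430592 - 298327/149163) = √(-128457965399/64228394496) = I*√38322350985622074/138423264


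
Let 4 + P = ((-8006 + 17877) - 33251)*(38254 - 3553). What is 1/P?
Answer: -1/811309384 ≈ -1.2326e-9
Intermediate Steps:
P = -811309384 (P = -4 + ((-8006 + 17877) - 33251)*(38254 - 3553) = -4 + (9871 - 33251)*34701 = -4 - 23380*34701 = -4 - 811309380 = -811309384)
1/P = 1/(-811309384) = -1/811309384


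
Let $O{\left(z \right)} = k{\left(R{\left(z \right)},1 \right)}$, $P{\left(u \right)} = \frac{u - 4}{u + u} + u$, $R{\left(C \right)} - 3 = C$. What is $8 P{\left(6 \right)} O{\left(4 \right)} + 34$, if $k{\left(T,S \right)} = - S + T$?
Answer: $330$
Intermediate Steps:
$R{\left(C \right)} = 3 + C$
$k{\left(T,S \right)} = T - S$
$P{\left(u \right)} = u + \frac{-4 + u}{2 u}$ ($P{\left(u \right)} = \frac{-4 + u}{2 u} + u = u + \frac{-4 + u}{2 u}$)
$O{\left(z \right)} = 2 + z$ ($O{\left(z \right)} = \left(3 + z\right) - 1 = 2 + z$)
$8 P{\left(6 \right)} O{\left(4 \right)} + 34 = 8 \left(\frac{1}{2} + 6 - \frac{2}{6}\right) \left(2 + 4\right) + 34 = 8 \left(\frac{1}{2} + 6 - \frac{1}{3}\right) 6 + 34 = 8 \cdot \frac{37}{6} \cdot 6 + 34 = \frac{148}{3} \cdot 6 + 34 = 296 + 34 = 330$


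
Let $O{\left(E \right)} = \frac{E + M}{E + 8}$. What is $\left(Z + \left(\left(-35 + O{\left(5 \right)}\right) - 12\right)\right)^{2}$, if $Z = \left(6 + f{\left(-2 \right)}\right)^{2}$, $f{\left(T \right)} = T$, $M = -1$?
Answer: $\frac{159201}{169} \approx 942.02$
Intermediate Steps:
$O{\left(E \right)} = \frac{-1 + E}{8 + E}$ ($O{\left(E \right)} = \frac{E - 1}{E + 8} = \frac{-1 + E}{8 + E}$)
$Z = 16$ ($Z = \left(6 - 2\right)^{2} = 4^{2} = 16$)
$\left(Z + \left(\left(-35 + O{\left(5 \right)}\right) - 12\right)\right)^{2} = \left(16 - \left(47 - \frac{-1 + 5}{8 + 5}\right)\right)^{2} = \left(16 - \left(47 - \frac{1}{13} \cdot 4\right)\right)^{2} = \left(16 + \left(\left(-35 + \frac{1}{13} \cdot 4\right) - 12\right)\right)^{2} = \left(16 + \left(\left(-35 + \frac{4}{13}\right) - 12\right)\right)^{2} = \left(16 - \frac{607}{13}\right)^{2} = \left(- \frac{399}{13}\right)^{2} = \frac{159201}{169}$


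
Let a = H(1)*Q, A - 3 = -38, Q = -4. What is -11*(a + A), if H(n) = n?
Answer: 429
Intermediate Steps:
A = -35 (A = 3 - 38 = -35)
a = -4 (a = 1*(-4) = -4)
-11*(a + A) = -11*(-4 - 35) = -11*(-39) = 429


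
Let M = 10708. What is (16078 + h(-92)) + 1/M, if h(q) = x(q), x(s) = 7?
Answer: 172238181/10708 ≈ 16085.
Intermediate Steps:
h(q) = 7
(16078 + h(-92)) + 1/M = (16078 + 7) + 1/10708 = 16085 + 1/10708 = 172238181/10708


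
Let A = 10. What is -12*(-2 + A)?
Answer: -96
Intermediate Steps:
-12*(-2 + A) = -12*(-2 + 10) = -12*8 = -96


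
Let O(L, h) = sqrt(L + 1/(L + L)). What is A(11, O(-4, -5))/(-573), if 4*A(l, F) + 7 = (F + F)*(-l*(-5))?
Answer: 7/2292 - 55*I*sqrt(66)/4584 ≈ 0.0030541 - 0.097474*I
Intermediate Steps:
O(L, h) = sqrt(L + 1/(2*L))
A(l, F) = -7/4 + 5*F*l/2 (A(l, F) = -7/4 + ((F + F)*(-l*(-5)))/4 = -7/4 + ((2*F)*(5*l))/4 = -7/4 + (10*F*l)/4 = -7/4 + 5*F*l/2)
A(11, O(-4, -5))/(-573) = (-7/4 + (5/2)*(sqrt(2/(-4) + 4*(-4))/2)*11)/(-573) = (-7/4 + (5/2)*(sqrt(2*(-1/4) - 16)/2)*11)*(-1/573) = (-7/4 + (5/2)*(sqrt(-1/2 - 16)/2)*11)*(-1/573) = (-7/4 + (5/2)*(sqrt(-33/2)/2)*11)*(-1/573) = (-7/4 + (5/2)*((I*sqrt(66)/2)/2)*11)*(-1/573) = (-7/4 + (5/2)*(I*sqrt(66)/4)*11)*(-1/573) = (-7/4 + 55*I*sqrt(66)/8)*(-1/573) = 7/2292 - 55*I*sqrt(66)/4584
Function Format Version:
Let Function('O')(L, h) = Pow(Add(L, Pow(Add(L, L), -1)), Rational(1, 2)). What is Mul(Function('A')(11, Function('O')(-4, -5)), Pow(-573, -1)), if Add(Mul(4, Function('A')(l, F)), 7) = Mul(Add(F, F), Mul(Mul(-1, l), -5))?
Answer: Add(Rational(7, 2292), Mul(Rational(-55, 4584), I, Pow(66, Rational(1, 2)))) ≈ Add(0.0030541, Mul(-0.097474, I))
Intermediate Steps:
Function('O')(L, h) = Pow(Add(L, Mul(Rational(1, 2), Pow(L, -1))), Rational(1, 2)) (Function('O')(L, h) = Pow(Add(L, Pow(Mul(2, L), -1)), Rational(1, 2)) = Pow(Add(L, Mul(Rational(1, 2), Pow(L, -1))), Rational(1, 2)))
Function('A')(l, F) = Add(Rational(-7, 4), Mul(Rational(5, 2), F, l)) (Function('A')(l, F) = Add(Rational(-7, 4), Mul(Rational(1, 4), Mul(Add(F, F), Mul(Mul(-1, l), -5)))) = Add(Rational(-7, 4), Mul(Rational(1, 4), Mul(Mul(2, F), Mul(5, l)))) = Add(Rational(-7, 4), Mul(Rational(1, 4), Mul(10, F, l))) = Add(Rational(-7, 4), Mul(Rational(5, 2), F, l)))
Mul(Function('A')(11, Function('O')(-4, -5)), Pow(-573, -1)) = Mul(Add(Rational(-7, 4), Mul(Rational(5, 2), Mul(Rational(1, 2), Pow(Add(Mul(2, Pow(-4, -1)), Mul(4, -4)), Rational(1, 2))), 11)), Pow(-573, -1)) = Mul(Add(Rational(-7, 4), Mul(Rational(5, 2), Mul(Rational(1, 2), Pow(Add(Mul(2, Rational(-1, 4)), -16), Rational(1, 2))), 11)), Rational(-1, 573)) = Mul(Add(Rational(-7, 4), Mul(Rational(5, 2), Mul(Rational(1, 2), Pow(Add(Rational(-1, 2), -16), Rational(1, 2))), 11)), Rational(-1, 573)) = Mul(Add(Rational(-7, 4), Mul(Rational(5, 2), Mul(Rational(1, 2), Pow(Rational(-33, 2), Rational(1, 2))), 11)), Rational(-1, 573)) = Mul(Add(Rational(-7, 4), Mul(Rational(5, 2), Mul(Rational(1, 2), Mul(Rational(1, 2), I, Pow(66, Rational(1, 2)))), 11)), Rational(-1, 573)) = Mul(Add(Rational(-7, 4), Mul(Rational(5, 2), Mul(Rational(1, 4), I, Pow(66, Rational(1, 2))), 11)), Rational(-1, 573)) = Mul(Add(Rational(-7, 4), Mul(Rational(55, 8), I, Pow(66, Rational(1, 2)))), Rational(-1, 573)) = Add(Rational(7, 2292), Mul(Rational(-55, 4584), I, Pow(66, Rational(1, 2))))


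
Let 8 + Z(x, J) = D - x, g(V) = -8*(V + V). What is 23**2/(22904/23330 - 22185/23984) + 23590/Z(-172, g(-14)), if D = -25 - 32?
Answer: 16210543863450/1698811501 ≈ 9542.3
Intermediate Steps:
D = -57
g(V) = -16*V
Z(x, J) = -65 - x (Z(x, J) = -8 + (-57 - x) = -65 - x)
23**2/(22904/23330 - 22185/23984) + 23590/Z(-172, g(-14)) = 23**2/(22904/23330 - 22185/23984) + 23590/(-65 - 1*(-172)) = 529/(22904*(1/23330) - 22185*1/23984) + 23590/(-65 + 172) = 529/(11452/11665 - 22185/23984) + 23590/107 = 529/(15876743/279773360) + 23590*(1/107) = 529*(279773360/15876743) + 23590/107 = 148000107440/15876743 + 23590/107 = 16210543863450/1698811501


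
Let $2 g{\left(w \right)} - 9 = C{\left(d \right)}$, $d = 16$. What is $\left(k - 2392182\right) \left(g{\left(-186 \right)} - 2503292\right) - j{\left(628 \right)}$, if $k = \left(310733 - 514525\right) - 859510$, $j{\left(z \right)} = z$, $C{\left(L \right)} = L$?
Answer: $8650042259150$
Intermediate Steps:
$g{\left(w \right)} = \frac{25}{2}$ ($g{\left(w \right)} = \frac{9}{2} + \frac{1}{2} \cdot 16 = \frac{9}{2} + 8 = \frac{25}{2}$)
$k = -1063302$ ($k = -203792 - 859510 = -1063302$)
$\left(k - 2392182\right) \left(g{\left(-186 \right)} - 2503292\right) - j{\left(628 \right)} = \left(-1063302 - 2392182\right) \left(\frac{25}{2} - 2503292\right) - 628 = \left(-3455484\right) \left(- \frac{5006559}{2}\right) - 628 = 8650042259778 - 628 = 8650042259150$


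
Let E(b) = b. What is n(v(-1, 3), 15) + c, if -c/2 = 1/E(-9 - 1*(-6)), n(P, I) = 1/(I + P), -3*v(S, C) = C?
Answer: 31/42 ≈ 0.73810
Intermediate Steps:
v(S, C) = -C/3
c = ⅔ (c = -2/(-9 - 1*(-6)) = -2/(-9 + 6) = -2/(-3) = -2*(-⅓) = ⅔ ≈ 0.66667)
n(v(-1, 3), 15) + c = 1/(15 - ⅓*3) + ⅔ = 1/(15 - 1) + ⅔ = 1/14 + ⅔ = 31/42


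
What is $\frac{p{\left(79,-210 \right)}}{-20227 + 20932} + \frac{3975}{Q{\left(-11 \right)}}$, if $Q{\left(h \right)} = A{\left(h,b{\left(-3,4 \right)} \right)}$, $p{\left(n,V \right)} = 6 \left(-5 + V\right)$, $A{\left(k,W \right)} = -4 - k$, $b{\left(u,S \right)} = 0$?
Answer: $\frac{186223}{329} \approx 566.03$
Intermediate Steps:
$p{\left(n,V \right)} = -30 + 6 V$
$Q{\left(h \right)} = -4 - h$
$\frac{p{\left(79,-210 \right)}}{-20227 + 20932} + \frac{3975}{Q{\left(-11 \right)}} = \frac{-30 + 6 \left(-210\right)}{-20227 + 20932} + \frac{3975}{-4 - -11} = \frac{-30 - 1260}{705} + \frac{3975}{-4 + 11} = \left(-1290\right) \frac{1}{705} + \frac{3975}{7} = - \frac{86}{47} + 3975 \cdot \frac{1}{7} = - \frac{86}{47} + \frac{3975}{7} = \frac{186223}{329}$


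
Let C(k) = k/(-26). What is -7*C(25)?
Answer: 175/26 ≈ 6.7308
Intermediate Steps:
C(k) = -k/26 (C(k) = k*(-1/26) = -k/26)
-7*C(25) = -(-7)*25/26 = -7*(-25/26) = 175/26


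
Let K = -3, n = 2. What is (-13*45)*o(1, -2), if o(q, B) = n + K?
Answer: 585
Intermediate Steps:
o(q, B) = -1 (o(q, B) = 2 - 3 = -1)
(-13*45)*o(1, -2) = -13*45*(-1) = -585*(-1) = 585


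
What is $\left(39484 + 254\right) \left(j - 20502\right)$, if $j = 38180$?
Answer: $702488364$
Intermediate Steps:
$\left(39484 + 254\right) \left(j - 20502\right) = \left(39484 + 254\right) \left(38180 - 20502\right) = 39738 \cdot 17678 = 702488364$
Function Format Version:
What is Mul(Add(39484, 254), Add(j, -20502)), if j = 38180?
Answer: 702488364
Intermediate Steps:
Mul(Add(39484, 254), Add(j, -20502)) = Mul(Add(39484, 254), Add(38180, -20502)) = Mul(39738, 17678) = 702488364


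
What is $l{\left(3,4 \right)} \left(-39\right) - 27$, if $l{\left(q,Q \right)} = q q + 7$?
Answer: $-651$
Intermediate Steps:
$l{\left(q,Q \right)} = 7 + q^{2}$ ($l{\left(q,Q \right)} = q^{2} + 7 = 7 + q^{2}$)
$l{\left(3,4 \right)} \left(-39\right) - 27 = \left(7 + 3^{2}\right) \left(-39\right) - 27 = \left(7 + 9\right) \left(-39\right) - 27 = 16 \left(-39\right) - 27 = -624 - 27 = -651$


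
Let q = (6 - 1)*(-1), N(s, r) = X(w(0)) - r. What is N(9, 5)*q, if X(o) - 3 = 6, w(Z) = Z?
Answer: -20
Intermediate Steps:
X(o) = 9 (X(o) = 3 + 6 = 9)
N(s, r) = 9 - r
q = -5 (q = 5*(-1) = -5)
N(9, 5)*q = (9 - 1*5)*(-5) = (9 - 5)*(-5) = 4*(-5) = -20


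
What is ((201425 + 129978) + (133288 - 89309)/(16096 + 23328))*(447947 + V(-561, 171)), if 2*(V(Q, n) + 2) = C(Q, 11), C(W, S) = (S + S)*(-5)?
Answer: 2925903200452195/19712 ≈ 1.4843e+11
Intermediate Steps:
C(W, S) = -10*S (C(W, S) = (2*S)*(-5) = -10*S)
V(Q, n) = -57 (V(Q, n) = -2 + (-10*11)/2 = -2 + (1/2)*(-110) = -2 - 55 = -57)
((201425 + 129978) + (133288 - 89309)/(16096 + 23328))*(447947 + V(-561, 171)) = ((201425 + 129978) + (133288 - 89309)/(16096 + 23328))*(447947 - 57) = (331403 + 43979/39424)*447890 = (13065275851/39424)*447890 = 2925903200452195/19712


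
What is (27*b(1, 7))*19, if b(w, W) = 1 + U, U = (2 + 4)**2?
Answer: 18981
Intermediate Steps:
U = 36 (U = 6**2 = 36)
b(w, W) = 37 (b(w, W) = 1 + 36 = 37)
(27*b(1, 7))*19 = (27*37)*19 = 999*19 = 18981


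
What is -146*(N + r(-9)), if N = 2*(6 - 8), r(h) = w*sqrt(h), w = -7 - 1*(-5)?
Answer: 584 + 876*I ≈ 584.0 + 876.0*I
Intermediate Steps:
w = -2 (w = -7 + 5 = -2)
r(h) = -2*sqrt(h)
N = -4 (N = 2*(-2) = -4)
-146*(N + r(-9)) = -146*(-4 - 6*I) = 584 + 876*I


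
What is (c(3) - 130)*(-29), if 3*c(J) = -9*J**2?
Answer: 4553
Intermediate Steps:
c(J) = -3*J**2 (c(J) = (-9*J**2)/3 = -3*J**2)
(c(3) - 130)*(-29) = (-3*3**2 - 130)*(-29) = (-3*9 - 130)*(-29) = (-27 - 130)*(-29) = -157*(-29) = 4553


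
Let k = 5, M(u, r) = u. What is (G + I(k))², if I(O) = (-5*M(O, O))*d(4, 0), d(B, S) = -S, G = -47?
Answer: 2209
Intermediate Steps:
I(O) = 0 (I(O) = (-5*O)*(-1*0) = -5*O*0 = 0)
(G + I(k))² = (-47 + 0)² = (-47)² = 2209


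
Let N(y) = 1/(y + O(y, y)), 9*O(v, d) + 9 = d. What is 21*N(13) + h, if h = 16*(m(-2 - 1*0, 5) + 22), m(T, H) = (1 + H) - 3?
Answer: 48589/121 ≈ 401.56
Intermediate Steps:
m(T, H) = -2 + H
O(v, d) = -1 + d/9
N(y) = 1/(-1 + 10*y/9) (N(y) = 1/(y + (-1 + y/9)) = 1/(-1 + 10*y/9))
h = 400 (h = 16*((-2 + 5) + 22) = 16*(3 + 22) = 16*25 = 400)
21*N(13) + h = 21*(9/(-9 + 10*13)) + 400 = 21*(9/(-9 + 130)) + 400 = 21*(9/121) + 400 = 189/121 + 400 = 48589/121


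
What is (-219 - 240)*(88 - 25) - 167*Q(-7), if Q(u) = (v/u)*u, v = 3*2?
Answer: -29919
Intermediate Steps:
v = 6
Q(u) = 6 (Q(u) = (6/u)*u = 6)
(-219 - 240)*(88 - 25) - 167*Q(-7) = (-219 - 240)*(88 - 25) - 167*6 = -459*63 - 1002 = -28917 - 1002 = -29919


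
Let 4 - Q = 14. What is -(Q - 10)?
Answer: 20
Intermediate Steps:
Q = -10 (Q = 4 - 1*14 = 4 - 14 = -10)
-(Q - 10) = -(-10 - 10) = -1*(-20) = 20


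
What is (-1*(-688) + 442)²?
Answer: 1276900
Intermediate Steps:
(-1*(-688) + 442)² = (688 + 442)² = 1130² = 1276900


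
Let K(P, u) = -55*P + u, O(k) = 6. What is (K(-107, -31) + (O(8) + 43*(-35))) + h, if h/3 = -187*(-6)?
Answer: 7721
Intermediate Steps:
K(P, u) = u - 55*P
h = 3366 (h = 3*(-187*(-6)) = 3*1122 = 3366)
(K(-107, -31) + (O(8) + 43*(-35))) + h = ((-31 - 55*(-107)) + (6 + 43*(-35))) + 3366 = ((-31 + 5885) + (6 - 1505)) + 3366 = (5854 - 1499) + 3366 = 4355 + 3366 = 7721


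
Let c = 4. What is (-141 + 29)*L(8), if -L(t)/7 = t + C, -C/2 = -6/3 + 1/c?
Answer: 9016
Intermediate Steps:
C = 7/2 (C = -2*(-6/3 + 1/4) = -2*(-6*⅓ + 1*(¼)) = -2*(-2 + ¼) = -2*(-7/4) = 7/2 ≈ 3.5000)
L(t) = -49/2 - 7*t (L(t) = -7*(t + 7/2) = -7*(7/2 + t) = -49/2 - 7*t)
(-141 + 29)*L(8) = (-141 + 29)*(-49/2 - 7*8) = -112*(-49/2 - 56) = -112*(-161/2) = 9016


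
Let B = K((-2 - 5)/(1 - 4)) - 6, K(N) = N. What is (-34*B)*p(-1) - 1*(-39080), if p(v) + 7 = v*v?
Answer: 38332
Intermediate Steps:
p(v) = -7 + v**2 (p(v) = -7 + v*v = -7 + v**2)
B = -11/3 (B = (-2 - 5)/(1 - 4) - 6 = -7/(-3) - 6 = -7*(-1/3) - 6 = 7/3 - 6 = -11/3 ≈ -3.6667)
(-34*B)*p(-1) - 1*(-39080) = (-34*(-11/3))*(-7 + (-1)**2) - 1*(-39080) = 374*(-7 + 1)/3 + 39080 = (374/3)*(-6) + 39080 = -748 + 39080 = 38332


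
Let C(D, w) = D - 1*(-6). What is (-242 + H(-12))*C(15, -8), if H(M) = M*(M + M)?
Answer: 966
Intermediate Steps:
H(M) = 2*M² (H(M) = M*(2*M) = 2*M²)
C(D, w) = 6 + D (C(D, w) = D + 6 = 6 + D)
(-242 + H(-12))*C(15, -8) = (-242 + 2*(-12)²)*(6 + 15) = (-242 + 2*144)*21 = (-242 + 288)*21 = 46*21 = 966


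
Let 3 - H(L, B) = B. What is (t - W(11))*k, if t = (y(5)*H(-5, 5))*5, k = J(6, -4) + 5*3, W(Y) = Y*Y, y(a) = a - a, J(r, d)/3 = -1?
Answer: -1452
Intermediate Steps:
J(r, d) = -3 (J(r, d) = 3*(-1) = -3)
y(a) = 0
H(L, B) = 3 - B
W(Y) = Y**2
k = 12 (k = -3 + 5*3 = -3 + 15 = 12)
t = 0 (t = (0*(3 - 1*5))*5 = (0*(3 - 5))*5 = (0*(-2))*5 = 0*5 = 0)
(t - W(11))*k = (0 - 1*11**2)*12 = (0 - 1*121)*12 = (0 - 121)*12 = -121*12 = -1452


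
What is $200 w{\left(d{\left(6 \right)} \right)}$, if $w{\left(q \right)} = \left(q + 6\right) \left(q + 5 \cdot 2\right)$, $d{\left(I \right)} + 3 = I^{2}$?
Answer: $335400$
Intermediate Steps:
$d{\left(I \right)} = -3 + I^{2}$
$w{\left(q \right)} = \left(6 + q\right) \left(10 + q\right)$ ($w{\left(q \right)} = \left(6 + q\right) \left(q + 10\right) = \left(6 + q\right) \left(10 + q\right)$)
$200 w{\left(d{\left(6 \right)} \right)} = 200 \left(60 + \left(-3 + 6^{2}\right)^{2} + 16 \left(-3 + 6^{2}\right)\right) = 200 \left(60 + \left(-3 + 36\right)^{2} + 16 \left(-3 + 36\right)\right) = 200 \left(60 + 33^{2} + 16 \cdot 33\right) = 200 \left(60 + 1089 + 528\right) = 200 \cdot 1677 = 335400$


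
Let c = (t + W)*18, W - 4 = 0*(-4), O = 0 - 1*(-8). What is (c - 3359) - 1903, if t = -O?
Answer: -5334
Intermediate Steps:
O = 8 (O = 0 + 8 = 8)
W = 4 (W = 4 + 0*(-4) = 4 + 0 = 4)
t = -8 (t = -1*8 = -8)
c = -72 (c = (-8 + 4)*18 = -4*18 = -72)
(c - 3359) - 1903 = (-72 - 3359) - 1903 = -3431 - 1903 = -5334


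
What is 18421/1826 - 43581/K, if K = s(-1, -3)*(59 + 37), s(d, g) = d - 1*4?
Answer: 14736831/146080 ≈ 100.88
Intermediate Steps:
s(d, g) = -4 + d (s(d, g) = d - 4 = -4 + d)
K = -480 (K = (-4 - 1)*(59 + 37) = -5*96 = -480)
18421/1826 - 43581/K = 18421/1826 - 43581/(-480) = 18421*(1/1826) - 43581*(-1/480) = 18421/1826 + 14527/160 = 14736831/146080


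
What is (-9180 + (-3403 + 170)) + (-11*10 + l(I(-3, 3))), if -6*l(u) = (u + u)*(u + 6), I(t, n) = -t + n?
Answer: -12547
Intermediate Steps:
I(t, n) = n - t
l(u) = -u*(6 + u)/3 (l(u) = -(u + u)*(u + 6)/6 = -2*u*(6 + u)/6 = -u*(6 + u)/3)
(-9180 + (-3403 + 170)) + (-11*10 + l(I(-3, 3))) = (-9180 + (-3403 + 170)) + (-11*10 - (3 - 1*(-3))*(6 + (3 - 1*(-3)))/3) = (-9180 - 3233) + (-110 - (3 + 3)*(6 + (3 + 3))/3) = -12413 + (-110 - ⅓*6*(6 + 6)) = -12413 + (-110 - ⅓*6*12) = -12413 + (-110 - 24) = -12413 - 134 = -12547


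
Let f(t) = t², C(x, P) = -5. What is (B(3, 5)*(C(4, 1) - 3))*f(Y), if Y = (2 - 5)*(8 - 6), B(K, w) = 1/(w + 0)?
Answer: -288/5 ≈ -57.600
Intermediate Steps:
B(K, w) = 1/w
Y = -6 (Y = -3*2 = -6)
(B(3, 5)*(C(4, 1) - 3))*f(Y) = ((-5 - 3)/5)*(-6)² = ((⅕)*(-8))*36 = -8/5*36 = -288/5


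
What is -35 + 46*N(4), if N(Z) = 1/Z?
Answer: -47/2 ≈ -23.500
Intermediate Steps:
-35 + 46*N(4) = -35 + 46/4 = -35 + 46*(¼) = -35 + 23/2 = -47/2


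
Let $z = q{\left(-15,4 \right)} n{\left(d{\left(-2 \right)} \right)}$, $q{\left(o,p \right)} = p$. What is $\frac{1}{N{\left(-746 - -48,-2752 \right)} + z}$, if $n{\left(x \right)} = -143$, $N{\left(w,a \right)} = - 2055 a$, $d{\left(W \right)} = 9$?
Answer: $\frac{1}{5654788} \approx 1.7684 \cdot 10^{-7}$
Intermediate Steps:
$z = -572$ ($z = 4 \left(-143\right) = -572$)
$\frac{1}{N{\left(-746 - -48,-2752 \right)} + z} = \frac{1}{\left(-2055\right) \left(-2752\right) - 572} = \frac{1}{5655360 - 572} = \frac{1}{5654788}$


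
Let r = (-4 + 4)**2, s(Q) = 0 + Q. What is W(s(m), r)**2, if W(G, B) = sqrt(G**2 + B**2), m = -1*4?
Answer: 16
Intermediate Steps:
m = -4
s(Q) = Q
r = 0 (r = 0**2 = 0)
W(G, B) = sqrt(B**2 + G**2)
W(s(m), r)**2 = (sqrt(0**2 + (-4)**2))**2 = (sqrt(0 + 16))**2 = (sqrt(16))**2 = 4**2 = 16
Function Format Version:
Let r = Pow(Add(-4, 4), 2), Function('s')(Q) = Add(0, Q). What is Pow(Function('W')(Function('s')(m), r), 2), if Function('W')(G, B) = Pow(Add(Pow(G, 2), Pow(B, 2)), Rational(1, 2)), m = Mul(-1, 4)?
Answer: 16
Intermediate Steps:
m = -4
Function('s')(Q) = Q
r = 0 (r = Pow(0, 2) = 0)
Function('W')(G, B) = Pow(Add(Pow(B, 2), Pow(G, 2)), Rational(1, 2))
Pow(Function('W')(Function('s')(m), r), 2) = Pow(Pow(Add(Pow(0, 2), Pow(-4, 2)), Rational(1, 2)), 2) = Pow(Pow(Add(0, 16), Rational(1, 2)), 2) = Pow(Pow(16, Rational(1, 2)), 2) = Pow(4, 2) = 16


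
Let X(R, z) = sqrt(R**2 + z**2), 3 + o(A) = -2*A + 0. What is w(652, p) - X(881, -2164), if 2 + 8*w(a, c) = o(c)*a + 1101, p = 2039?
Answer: -2659713/8 - sqrt(5459057) ≈ -3.3480e+5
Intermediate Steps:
o(A) = -3 - 2*A (o(A) = -3 + (-2*A + 0) = -3 - 2*A)
w(a, c) = 1099/8 + a*(-3 - 2*c)/8 (w(a, c) = -1/4 + ((-3 - 2*c)*a + 1101)/8 = -1/4 + (a*(-3 - 2*c) + 1101)/8 = -1/4 + (1101 + a*(-3 - 2*c))/8 = -1/4 + (1101/8 + a*(-3 - 2*c)/8) = 1099/8 + a*(-3 - 2*c)/8)
w(652, p) - X(881, -2164) = (1099/8 - 1/8*652*(3 + 2*2039)) - sqrt(881**2 + (-2164)**2) = (1099/8 - 1/8*652*(3 + 4078)) - sqrt(776161 + 4682896) = (1099/8 - 1/8*652*4081) - sqrt(5459057) = (1099/8 - 665203/2) - sqrt(5459057) = -2659713/8 - sqrt(5459057)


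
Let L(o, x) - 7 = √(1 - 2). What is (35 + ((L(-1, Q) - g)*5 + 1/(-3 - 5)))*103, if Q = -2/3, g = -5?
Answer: 78177/8 + 515*I ≈ 9772.1 + 515.0*I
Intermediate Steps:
Q = -⅔ (Q = -2*⅓ = -⅔ ≈ -0.66667)
L(o, x) = 7 + I (L(o, x) = 7 + √(1 - 2) = 7 + √(-1) = 7 + I)
(35 + ((L(-1, Q) - g)*5 + 1/(-3 - 5)))*103 = (35 + (((7 + I) - 1*(-5))*5 + 1/(-3 - 5)))*103 = (35 + (((7 + I) + 5)*5 + 1/(-8)))*103 = (35 + ((12 + I)*5 - ⅛))*103 = (35 + ((60 + 5*I) - ⅛))*103 = (35 + (479/8 + 5*I))*103 = (759/8 + 5*I)*103 = 78177/8 + 515*I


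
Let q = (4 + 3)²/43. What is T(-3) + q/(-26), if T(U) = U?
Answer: -3403/1118 ≈ -3.0438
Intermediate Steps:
q = 49/43 (q = 7²*(1/43) = 49*(1/43) = 49/43 ≈ 1.1395)
T(-3) + q/(-26) = -3 + (49/43)/(-26) = -3 + (49/43)*(-1/26) = -3 - 49/1118 = -3403/1118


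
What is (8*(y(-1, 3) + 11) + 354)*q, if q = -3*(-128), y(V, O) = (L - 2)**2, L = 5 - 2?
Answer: 172800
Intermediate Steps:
L = 3
y(V, O) = 1 (y(V, O) = (3 - 2)**2 = 1**2 = 1)
q = 384
(8*(y(-1, 3) + 11) + 354)*q = (8*(1 + 11) + 354)*384 = (8*12 + 354)*384 = (96 + 354)*384 = 450*384 = 172800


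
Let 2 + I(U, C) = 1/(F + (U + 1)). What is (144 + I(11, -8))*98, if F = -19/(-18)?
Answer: 3272024/235 ≈ 13924.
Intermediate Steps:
F = 19/18 (F = -19*(-1/18) = 19/18 ≈ 1.0556)
I(U, C) = -2 + 1/(37/18 + U) (I(U, C) = -2 + 1/(19/18 + (U + 1)) = -2 + 1/(19/18 + (1 + U)) = -2 + 1/(37/18 + U))
(144 + I(11, -8))*98 = (144 + 4*(-14 - 9*11)/(37 + 18*11))*98 = (144 + 4*(-14 - 99)/(37 + 198))*98 = (144 + 4*(-113)/235)*98 = (144 + 4*(1/235)*(-113))*98 = (144 - 452/235)*98 = (33388/235)*98 = 3272024/235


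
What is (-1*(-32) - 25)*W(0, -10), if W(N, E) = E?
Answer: -70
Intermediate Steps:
(-1*(-32) - 25)*W(0, -10) = (-1*(-32) - 25)*(-10) = (32 - 25)*(-10) = 7*(-10) = -70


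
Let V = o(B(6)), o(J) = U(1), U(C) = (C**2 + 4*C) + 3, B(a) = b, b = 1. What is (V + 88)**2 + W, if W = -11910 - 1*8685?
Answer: -11379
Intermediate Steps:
B(a) = 1
U(C) = 3 + C**2 + 4*C
o(J) = 8 (o(J) = 3 + 1**2 + 4*1 = 3 + 1 + 4 = 8)
V = 8
W = -20595 (W = -11910 - 8685 = -20595)
(V + 88)**2 + W = (8 + 88)**2 - 20595 = 96**2 - 20595 = 9216 - 20595 = -11379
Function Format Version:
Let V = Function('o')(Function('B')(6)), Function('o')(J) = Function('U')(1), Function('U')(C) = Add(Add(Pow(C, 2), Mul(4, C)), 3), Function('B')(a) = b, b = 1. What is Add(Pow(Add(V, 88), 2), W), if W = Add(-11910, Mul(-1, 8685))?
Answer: -11379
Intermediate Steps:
Function('B')(a) = 1
Function('U')(C) = Add(3, Pow(C, 2), Mul(4, C))
Function('o')(J) = 8 (Function('o')(J) = Add(3, Pow(1, 2), Mul(4, 1)) = Add(3, 1, 4) = 8)
V = 8
W = -20595 (W = Add(-11910, -8685) = -20595)
Add(Pow(Add(V, 88), 2), W) = Add(Pow(Add(8, 88), 2), -20595) = Add(Pow(96, 2), -20595) = Add(9216, -20595) = -11379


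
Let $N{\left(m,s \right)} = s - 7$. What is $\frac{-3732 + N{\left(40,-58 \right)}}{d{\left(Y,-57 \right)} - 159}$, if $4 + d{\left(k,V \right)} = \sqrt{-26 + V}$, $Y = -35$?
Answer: $\frac{618911}{26652} + \frac{3797 i \sqrt{83}}{26652} \approx 23.222 + 1.2979 i$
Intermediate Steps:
$N{\left(m,s \right)} = -7 + s$ ($N{\left(m,s \right)} = s - 7 = -7 + s$)
$d{\left(k,V \right)} = -4 + \sqrt{-26 + V}$
$\frac{-3732 + N{\left(40,-58 \right)}}{d{\left(Y,-57 \right)} - 159} = \frac{-3732 - 65}{\left(-4 + \sqrt{-26 - 57}\right) - 159} = \frac{-3732 - 65}{\left(-4 + \sqrt{-83}\right) - 159} = - \frac{3797}{\left(-4 + i \sqrt{83}\right) - 159} = - \frac{3797}{-163 + i \sqrt{83}}$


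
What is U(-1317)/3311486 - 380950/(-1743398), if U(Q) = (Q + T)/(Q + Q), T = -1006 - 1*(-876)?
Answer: 1661410710617353/7603354537436676 ≈ 0.21851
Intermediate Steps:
T = -130 (T = -1006 + 876 = -130)
U(Q) = (-130 + Q)/(2*Q) (U(Q) = (Q - 130)/(Q + Q) = (-130 + Q)/((2*Q)) = (-130 + Q)*(1/(2*Q)) = (-130 + Q)/(2*Q))
U(-1317)/3311486 - 380950/(-1743398) = ((1/2)*(-130 - 1317)/(-1317))/3311486 - 380950/(-1743398) = ((1/2)*(-1/1317)*(-1447))*(1/3311486) - 380950*(-1/1743398) = (1447/2634)*(1/3311486) + 190475/871699 = 1447/8722454124 + 190475/871699 = 1661410710617353/7603354537436676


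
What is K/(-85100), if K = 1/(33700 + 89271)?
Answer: -1/10464832100 ≈ -9.5558e-11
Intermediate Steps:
K = 1/122971 ≈ 8.1320e-6
K/(-85100) = (1/122971)/(-85100) = (1/122971)*(-1/85100) = -1/10464832100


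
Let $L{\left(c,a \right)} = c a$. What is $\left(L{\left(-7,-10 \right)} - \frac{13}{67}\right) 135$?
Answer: $\frac{631395}{67} \approx 9423.8$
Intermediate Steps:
$L{\left(c,a \right)} = a c$
$\left(L{\left(-7,-10 \right)} - \frac{13}{67}\right) 135 = \left(\left(-10\right) \left(-7\right) - \frac{13}{67}\right) 135 = \left(70 - \frac{13}{67}\right) 135 = \frac{4677}{67} \cdot 135 = \frac{631395}{67}$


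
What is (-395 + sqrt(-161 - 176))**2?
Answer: (395 - I*sqrt(337))**2 ≈ 1.5569e+5 - 14502.0*I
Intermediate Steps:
(-395 + sqrt(-161 - 176))**2 = (-395 + sqrt(-337))**2 = (-395 + I*sqrt(337))**2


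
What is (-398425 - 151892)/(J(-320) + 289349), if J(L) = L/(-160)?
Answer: -550317/289351 ≈ -1.9019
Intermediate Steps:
J(L) = -L/160 (J(L) = L*(-1/160) = -L/160)
(-398425 - 151892)/(J(-320) + 289349) = (-398425 - 151892)/(-1/160*(-320) + 289349) = -550317/(2 + 289349) = -550317/289351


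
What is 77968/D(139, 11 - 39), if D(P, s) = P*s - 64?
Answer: -19492/989 ≈ -19.709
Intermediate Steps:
D(P, s) = -64 + P*s
77968/D(139, 11 - 39) = 77968/(-64 + 139*(11 - 39)) = 77968/(-64 + 139*(-28)) = 77968/(-64 - 3892) = 77968/(-3956) = 77968*(-1/3956) = -19492/989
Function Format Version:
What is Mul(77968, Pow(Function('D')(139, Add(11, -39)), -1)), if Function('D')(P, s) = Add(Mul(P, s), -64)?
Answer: Rational(-19492, 989) ≈ -19.709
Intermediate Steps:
Function('D')(P, s) = Add(-64, Mul(P, s))
Mul(77968, Pow(Function('D')(139, Add(11, -39)), -1)) = Mul(77968, Pow(Add(-64, Mul(139, Add(11, -39))), -1)) = Mul(77968, Pow(Add(-64, Mul(139, -28)), -1)) = Mul(77968, Pow(Add(-64, -3892), -1)) = Mul(77968, Pow(-3956, -1)) = Mul(77968, Rational(-1, 3956)) = Rational(-19492, 989)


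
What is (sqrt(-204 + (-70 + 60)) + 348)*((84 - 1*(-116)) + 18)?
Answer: 75864 + 218*I*sqrt(214) ≈ 75864.0 + 3189.1*I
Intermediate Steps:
(sqrt(-204 + (-70 + 60)) + 348)*((84 - 1*(-116)) + 18) = (sqrt(-204 - 10) + 348)*((84 + 116) + 18) = (sqrt(-214) + 348)*(200 + 18) = (I*sqrt(214) + 348)*218 = (348 + I*sqrt(214))*218 = 75864 + 218*I*sqrt(214)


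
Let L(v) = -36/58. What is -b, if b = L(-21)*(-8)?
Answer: -144/29 ≈ -4.9655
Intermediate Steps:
L(v) = -18/29 (L(v) = -36*1/58 = -18/29)
b = 144/29 (b = -18/29*(-8) = 144/29 ≈ 4.9655)
-b = -1*144/29 = -144/29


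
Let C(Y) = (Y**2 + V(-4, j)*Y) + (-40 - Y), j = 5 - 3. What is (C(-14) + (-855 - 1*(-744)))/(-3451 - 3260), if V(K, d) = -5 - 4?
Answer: -185/6711 ≈ -0.027567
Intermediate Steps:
j = 2
V(K, d) = -9
C(Y) = -40 + Y**2 - 10*Y (C(Y) = (Y**2 - 9*Y) + (-40 - Y) = -40 + Y**2 - 10*Y)
(C(-14) + (-855 - 1*(-744)))/(-3451 - 3260) = ((-40 + (-14)**2 - 10*(-14)) + (-855 - 1*(-744)))/(-3451 - 3260) = ((-40 + 196 + 140) + (-855 + 744))/(-6711) = (296 - 111)*(-1/6711) = 185*(-1/6711) = -185/6711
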